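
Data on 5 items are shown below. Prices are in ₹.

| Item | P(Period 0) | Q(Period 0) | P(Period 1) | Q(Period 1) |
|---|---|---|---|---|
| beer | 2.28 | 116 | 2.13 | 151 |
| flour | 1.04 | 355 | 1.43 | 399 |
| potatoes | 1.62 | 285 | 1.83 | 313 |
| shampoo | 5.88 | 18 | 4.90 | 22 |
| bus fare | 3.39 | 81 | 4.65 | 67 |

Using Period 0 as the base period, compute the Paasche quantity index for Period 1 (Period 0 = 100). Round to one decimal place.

Paasche quantity index uses current-period prices as weights.
ΣP(Period 1)·Q(Period 1) = 2.13×151 + 1.43×399 + 1.83×313 + 4.90×22 + 4.65×67 = 321.63 + 570.57 + 572.79 + 107.8 + 311.55 = 1884.34
ΣP(Period 1)·Q(Period 0) = 2.13×116 + 1.43×355 + 1.83×285 + 4.90×18 + 4.65×81 = 247.08 + 507.65 + 521.55 + 88.2 + 376.65 = 1741.13
Index = 1884.34 / 1741.13 × 100 = 108.2251

108.2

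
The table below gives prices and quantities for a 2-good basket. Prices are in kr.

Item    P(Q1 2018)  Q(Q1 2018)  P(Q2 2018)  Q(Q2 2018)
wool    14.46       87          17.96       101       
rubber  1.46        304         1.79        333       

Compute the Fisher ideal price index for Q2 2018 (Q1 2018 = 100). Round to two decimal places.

Laspeyres component (base-period weights):
ΣP(Q2 2018)Q(Q1 2018) = 17.96×87 + 1.79×304 = 1562.52 + 544.16 = 2106.68
ΣP(Q1 2018)Q(Q1 2018) = 14.46×87 + 1.46×304 = 1258.02 + 443.84 = 1701.86
L = 2106.68 / 1701.86 × 100 = 123.7869
Paasche component (current-period weights):
ΣP(Q2 2018)Q(Q2 2018) = 17.96×101 + 1.79×333 = 1813.96 + 596.07 = 2410.03
ΣP(Q1 2018)Q(Q2 2018) = 14.46×101 + 1.46×333 = 1460.46 + 486.18 = 1946.64
P = 2410.03 / 1946.64 × 100 = 123.8046
Fisher = √(L × P) = √(123.7869 × 123.8046) = 123.7958

123.80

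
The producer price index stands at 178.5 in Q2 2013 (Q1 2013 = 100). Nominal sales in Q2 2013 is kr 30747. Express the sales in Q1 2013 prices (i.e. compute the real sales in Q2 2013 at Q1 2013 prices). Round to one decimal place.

17225.2

Real = Nominal ÷ (Index/100) = 30747 ÷ (178.5/100)
     = 30747 ÷ 1.785 = 17225.2101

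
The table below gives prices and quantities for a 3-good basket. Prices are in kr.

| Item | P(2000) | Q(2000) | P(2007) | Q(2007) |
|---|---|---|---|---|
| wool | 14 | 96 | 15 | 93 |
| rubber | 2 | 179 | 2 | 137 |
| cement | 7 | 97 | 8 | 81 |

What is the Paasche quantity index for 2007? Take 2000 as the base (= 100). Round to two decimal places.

Paasche quantity index uses current-period prices as weights.
ΣP(2007)·Q(2007) = 15×93 + 2×137 + 8×81 = 1395 + 274 + 648 = 2317
ΣP(2007)·Q(2000) = 15×96 + 2×179 + 8×97 = 1440 + 358 + 776 = 2574
Index = 2317 / 2574 × 100 = 90.0155

90.02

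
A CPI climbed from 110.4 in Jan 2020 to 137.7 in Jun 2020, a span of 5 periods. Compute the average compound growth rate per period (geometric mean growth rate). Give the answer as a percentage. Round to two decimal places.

4.52%

Growth factor = (137.7/110.4)^(1/5) = (1.247283)^(1/5) = 1.045185
Growth rate = 1.045185 − 1 = 0.045185 = 4.5185%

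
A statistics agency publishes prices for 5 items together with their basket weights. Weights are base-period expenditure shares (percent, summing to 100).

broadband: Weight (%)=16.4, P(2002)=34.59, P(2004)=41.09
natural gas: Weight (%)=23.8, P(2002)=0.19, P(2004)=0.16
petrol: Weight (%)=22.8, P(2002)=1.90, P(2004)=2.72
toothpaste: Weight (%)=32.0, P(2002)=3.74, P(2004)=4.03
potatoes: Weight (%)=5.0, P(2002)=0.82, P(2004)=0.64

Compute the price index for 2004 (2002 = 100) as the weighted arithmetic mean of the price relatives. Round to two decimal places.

broadband: 16.4 × (41.09/34.59) = 16.4 × 1.187916 = 19.4818
natural gas: 23.8 × (0.16/0.19) = 23.8 × 0.842105 = 20.0421
petrol: 22.8 × (2.72/1.90) = 22.8 × 1.431579 = 32.6400
toothpaste: 32.0 × (4.03/3.74) = 32.0 × 1.077540 = 34.4813
potatoes: 5.0 × (0.64/0.82) = 5.0 × 0.780488 = 3.9024
Index = Σ wᵢ·(p₁ᵢ/p₀ᵢ) = 19.4818 + 20.0421 + 32.6400 + 34.4813 + 3.9024 = 110.5476

110.55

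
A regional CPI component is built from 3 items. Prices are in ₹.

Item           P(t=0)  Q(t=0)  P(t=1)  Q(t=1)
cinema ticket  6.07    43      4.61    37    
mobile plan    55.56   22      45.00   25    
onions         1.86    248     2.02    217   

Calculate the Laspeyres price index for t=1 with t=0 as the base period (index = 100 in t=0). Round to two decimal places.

Laspeyres price index uses base-period quantities as weights.
ΣP(t=1)·Q(t=0) = 4.61×43 + 45.00×22 + 2.02×248 = 198.23 + 990 + 500.96 = 1689.19
ΣP(t=0)·Q(t=0) = 6.07×43 + 55.56×22 + 1.86×248 = 261.01 + 1222.32 + 461.28 = 1944.61
Index = 1689.19 / 1944.61 × 100 = 86.8652

86.87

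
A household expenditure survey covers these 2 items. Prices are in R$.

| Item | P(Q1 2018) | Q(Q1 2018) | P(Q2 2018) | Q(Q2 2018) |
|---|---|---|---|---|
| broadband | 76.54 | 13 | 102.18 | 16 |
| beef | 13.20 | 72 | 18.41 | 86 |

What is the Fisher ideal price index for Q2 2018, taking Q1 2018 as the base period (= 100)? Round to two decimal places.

Laspeyres component (base-period weights):
ΣP(Q2 2018)Q(Q1 2018) = 102.18×13 + 18.41×72 = 1328.34 + 1325.52 = 2653.86
ΣP(Q1 2018)Q(Q1 2018) = 76.54×13 + 13.20×72 = 995.02 + 950.4 = 1945.42
L = 2653.86 / 1945.42 × 100 = 136.4158
Paasche component (current-period weights):
ΣP(Q2 2018)Q(Q2 2018) = 102.18×16 + 18.41×86 = 1634.88 + 1583.26 = 3218.14
ΣP(Q1 2018)Q(Q2 2018) = 76.54×16 + 13.20×86 = 1224.64 + 1135.2 = 2359.84
P = 3218.14 / 2359.84 × 100 = 136.3711
Fisher = √(L × P) = √(136.4158 × 136.3711) = 136.3934

136.39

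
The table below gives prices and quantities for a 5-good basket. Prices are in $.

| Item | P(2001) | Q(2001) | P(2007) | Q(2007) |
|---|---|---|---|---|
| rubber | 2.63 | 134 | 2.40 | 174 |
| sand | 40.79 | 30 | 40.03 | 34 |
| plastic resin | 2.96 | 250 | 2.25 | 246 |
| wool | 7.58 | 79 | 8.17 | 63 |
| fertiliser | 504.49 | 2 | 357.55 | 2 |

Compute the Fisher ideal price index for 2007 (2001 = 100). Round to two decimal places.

87.78

Laspeyres component (base-period weights):
ΣP(2007)Q(2001) = 2.40×134 + 40.03×30 + 2.25×250 + 8.17×79 + 357.55×2 = 321.6 + 1200.9 + 562.5 + 645.43 + 715.1 = 3445.53
ΣP(2001)Q(2001) = 2.63×134 + 40.79×30 + 2.96×250 + 7.58×79 + 504.49×2 = 352.42 + 1223.7 + 740 + 598.82 + 1008.98 = 3923.92
L = 3445.53 / 3923.92 × 100 = 87.8084
Paasche component (current-period weights):
ΣP(2007)Q(2007) = 2.40×174 + 40.03×34 + 2.25×246 + 8.17×63 + 357.55×2 = 417.6 + 1361.02 + 553.5 + 514.71 + 715.1 = 3561.93
ΣP(2001)Q(2007) = 2.63×174 + 40.79×34 + 2.96×246 + 7.58×63 + 504.49×2 = 457.62 + 1386.86 + 728.16 + 477.54 + 1008.98 = 4059.16
P = 3561.93 / 4059.16 × 100 = 87.7504
Fisher = √(L × P) = √(87.8084 × 87.7504) = 87.7794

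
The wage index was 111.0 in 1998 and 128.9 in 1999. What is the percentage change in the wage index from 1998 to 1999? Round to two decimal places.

16.13%

Change = (128.9 − 111.0) / 111.0 × 100
       = 17.9 / 111.0 × 100 = 16.1261%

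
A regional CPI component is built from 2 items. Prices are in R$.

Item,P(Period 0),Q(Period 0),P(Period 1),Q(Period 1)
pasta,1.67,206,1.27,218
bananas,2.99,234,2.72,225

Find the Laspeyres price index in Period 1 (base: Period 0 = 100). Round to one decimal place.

86.1

Laspeyres price index uses base-period quantities as weights.
ΣP(Period 1)·Q(Period 0) = 1.27×206 + 2.72×234 = 261.62 + 636.48 = 898.1
ΣP(Period 0)·Q(Period 0) = 1.67×206 + 2.99×234 = 344.02 + 699.66 = 1043.68
Index = 898.1 / 1043.68 × 100 = 86.0513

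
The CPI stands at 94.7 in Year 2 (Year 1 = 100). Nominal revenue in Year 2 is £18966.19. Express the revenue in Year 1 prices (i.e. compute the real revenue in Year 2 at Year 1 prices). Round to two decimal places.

20027.66

Real = Nominal ÷ (Index/100) = 18966.19 ÷ (94.7/100)
     = 18966.19 ÷ 0.947 = 20027.6558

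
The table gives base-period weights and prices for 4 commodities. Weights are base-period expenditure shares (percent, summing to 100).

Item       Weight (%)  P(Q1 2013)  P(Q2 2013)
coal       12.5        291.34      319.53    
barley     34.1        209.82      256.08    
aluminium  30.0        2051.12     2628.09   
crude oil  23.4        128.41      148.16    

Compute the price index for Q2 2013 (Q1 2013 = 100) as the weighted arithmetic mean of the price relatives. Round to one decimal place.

120.8

coal: 12.5 × (319.53/291.34) = 12.5 × 1.096760 = 13.7095
barley: 34.1 × (256.08/209.82) = 34.1 × 1.220475 = 41.6182
aluminium: 30.0 × (2628.09/2051.12) = 30.0 × 1.281295 = 38.4389
crude oil: 23.4 × (148.16/128.41) = 23.4 × 1.153804 = 26.9990
Index = Σ wᵢ·(p₁ᵢ/p₀ᵢ) = 13.7095 + 41.6182 + 38.4389 + 26.9990 = 120.7656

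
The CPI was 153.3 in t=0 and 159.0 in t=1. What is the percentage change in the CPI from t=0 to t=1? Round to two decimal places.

Change = (159.0 − 153.3) / 153.3 × 100
       = 5.7 / 153.3 × 100 = 3.7182%

3.72%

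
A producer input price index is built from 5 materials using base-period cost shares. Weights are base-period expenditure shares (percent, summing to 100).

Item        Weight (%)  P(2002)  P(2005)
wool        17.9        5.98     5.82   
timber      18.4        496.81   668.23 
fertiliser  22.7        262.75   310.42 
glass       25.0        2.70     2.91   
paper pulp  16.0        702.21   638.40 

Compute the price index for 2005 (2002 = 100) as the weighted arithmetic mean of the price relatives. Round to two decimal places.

110.48

wool: 17.9 × (5.82/5.98) = 17.9 × 0.973244 = 17.4211
timber: 18.4 × (668.23/496.81) = 18.4 × 1.345041 = 24.7488
fertiliser: 22.7 × (310.42/262.75) = 22.7 × 1.181427 = 26.8184
glass: 25.0 × (2.91/2.70) = 25.0 × 1.077778 = 26.9444
paper pulp: 16.0 × (638.40/702.21) = 16.0 × 0.909130 = 14.5461
Index = Σ wᵢ·(p₁ᵢ/p₀ᵢ) = 17.4211 + 24.7488 + 26.8184 + 26.9444 + 14.5461 = 110.4787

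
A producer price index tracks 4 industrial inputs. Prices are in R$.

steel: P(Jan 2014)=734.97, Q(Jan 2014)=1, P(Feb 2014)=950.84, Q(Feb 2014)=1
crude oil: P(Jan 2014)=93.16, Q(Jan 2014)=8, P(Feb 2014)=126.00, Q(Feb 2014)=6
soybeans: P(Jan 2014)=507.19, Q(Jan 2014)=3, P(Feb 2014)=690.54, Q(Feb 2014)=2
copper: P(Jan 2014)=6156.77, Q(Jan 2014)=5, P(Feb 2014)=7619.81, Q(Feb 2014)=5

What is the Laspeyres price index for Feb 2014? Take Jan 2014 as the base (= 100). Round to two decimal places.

Laspeyres price index uses base-period quantities as weights.
ΣP(Feb 2014)·Q(Jan 2014) = 950.84×1 + 126.00×8 + 690.54×3 + 7619.81×5 = 950.84 + 1008 + 2071.62 + 38099.05 = 42129.51
ΣP(Jan 2014)·Q(Jan 2014) = 734.97×1 + 93.16×8 + 507.19×3 + 6156.77×5 = 734.97 + 745.28 + 1521.57 + 30783.85 = 33785.67
Index = 42129.51 / 33785.67 × 100 = 124.6964

124.70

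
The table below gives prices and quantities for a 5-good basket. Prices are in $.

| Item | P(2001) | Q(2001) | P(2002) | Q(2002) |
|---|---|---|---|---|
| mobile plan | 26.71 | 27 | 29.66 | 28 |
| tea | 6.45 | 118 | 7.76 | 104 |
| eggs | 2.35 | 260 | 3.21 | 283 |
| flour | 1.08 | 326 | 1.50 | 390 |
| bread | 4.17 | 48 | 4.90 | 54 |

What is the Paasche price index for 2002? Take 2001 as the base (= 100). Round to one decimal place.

124.4

Paasche price index uses current-period quantities as weights.
ΣP(2002)·Q(2002) = 29.66×28 + 7.76×104 + 3.21×283 + 1.50×390 + 4.90×54 = 830.48 + 807.04 + 908.43 + 585 + 264.6 = 3395.55
ΣP(2001)·Q(2002) = 26.71×28 + 6.45×104 + 2.35×283 + 1.08×390 + 4.17×54 = 747.88 + 670.8 + 665.05 + 421.2 + 225.18 = 2730.11
Index = 3395.55 / 2730.11 × 100 = 124.3741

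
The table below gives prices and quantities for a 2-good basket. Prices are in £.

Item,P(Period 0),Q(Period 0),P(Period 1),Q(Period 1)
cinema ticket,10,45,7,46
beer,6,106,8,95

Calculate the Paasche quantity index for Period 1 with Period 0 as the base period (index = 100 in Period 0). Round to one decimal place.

Paasche quantity index uses current-period prices as weights.
ΣP(Period 1)·Q(Period 1) = 7×46 + 8×95 = 322 + 760 = 1082
ΣP(Period 1)·Q(Period 0) = 7×45 + 8×106 = 315 + 848 = 1163
Index = 1082 / 1163 × 100 = 93.0353

93.0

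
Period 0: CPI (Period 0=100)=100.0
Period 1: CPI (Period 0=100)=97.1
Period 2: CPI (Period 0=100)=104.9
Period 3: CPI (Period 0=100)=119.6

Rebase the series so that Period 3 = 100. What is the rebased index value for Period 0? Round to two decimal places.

83.61

Rebased(Period 0) = 100.0 / 119.6 × 100 = 83.6120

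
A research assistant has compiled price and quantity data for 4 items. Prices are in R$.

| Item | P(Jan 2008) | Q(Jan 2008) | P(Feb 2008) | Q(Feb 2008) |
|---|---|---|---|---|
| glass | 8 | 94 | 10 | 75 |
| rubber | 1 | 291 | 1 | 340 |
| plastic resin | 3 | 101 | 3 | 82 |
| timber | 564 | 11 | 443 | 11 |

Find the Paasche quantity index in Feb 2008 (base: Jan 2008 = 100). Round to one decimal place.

Paasche quantity index uses current-period prices as weights.
ΣP(Feb 2008)·Q(Feb 2008) = 10×75 + 1×340 + 3×82 + 443×11 = 750 + 340 + 246 + 4873 = 6209
ΣP(Feb 2008)·Q(Jan 2008) = 10×94 + 1×291 + 3×101 + 443×11 = 940 + 291 + 303 + 4873 = 6407
Index = 6209 / 6407 × 100 = 96.9096

96.9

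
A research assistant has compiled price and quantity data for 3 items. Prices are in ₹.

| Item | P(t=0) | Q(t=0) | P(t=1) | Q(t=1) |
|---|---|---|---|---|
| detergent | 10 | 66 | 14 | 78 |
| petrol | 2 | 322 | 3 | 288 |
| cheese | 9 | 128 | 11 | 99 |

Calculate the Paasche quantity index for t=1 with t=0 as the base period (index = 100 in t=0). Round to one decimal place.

92.3

Paasche quantity index uses current-period prices as weights.
ΣP(t=1)·Q(t=1) = 14×78 + 3×288 + 11×99 = 1092 + 864 + 1089 = 3045
ΣP(t=1)·Q(t=0) = 14×66 + 3×322 + 11×128 = 924 + 966 + 1408 = 3298
Index = 3045 / 3298 × 100 = 92.3287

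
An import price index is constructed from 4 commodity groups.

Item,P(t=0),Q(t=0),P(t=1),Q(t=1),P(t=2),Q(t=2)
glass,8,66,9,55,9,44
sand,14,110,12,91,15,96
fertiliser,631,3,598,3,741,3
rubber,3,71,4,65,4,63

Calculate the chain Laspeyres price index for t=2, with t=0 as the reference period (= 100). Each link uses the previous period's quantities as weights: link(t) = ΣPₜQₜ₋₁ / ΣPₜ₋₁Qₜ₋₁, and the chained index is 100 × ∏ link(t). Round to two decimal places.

Link t=0→t=1:
ΣP(t=1)Q(t=0) = 9×66 + 12×110 + 598×3 + 4×71 = 594 + 1320 + 1794 + 284 = 3992
ΣP(t=0)Q(t=0) = 8×66 + 14×110 + 631×3 + 3×71 = 528 + 1540 + 1893 + 213 = 4174
link = 3992/4174 = 0.956397
Link t=1→t=2:
ΣP(t=2)Q(t=1) = 9×55 + 15×91 + 741×3 + 4×65 = 495 + 1365 + 2223 + 260 = 4343
ΣP(t=1)Q(t=1) = 9×55 + 12×91 + 598×3 + 4×65 = 495 + 1092 + 1794 + 260 = 3641
link = 4343/3641 = 1.192804
Chained index = 100 × 0.956397 × 1.192804 = 114.0794

114.08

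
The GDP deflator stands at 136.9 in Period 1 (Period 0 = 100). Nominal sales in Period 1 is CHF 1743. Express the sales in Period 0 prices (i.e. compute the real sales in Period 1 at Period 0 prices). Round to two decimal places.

Real = Nominal ÷ (Index/100) = 1743 ÷ (136.9/100)
     = 1743 ÷ 1.369 = 1273.1921

1273.19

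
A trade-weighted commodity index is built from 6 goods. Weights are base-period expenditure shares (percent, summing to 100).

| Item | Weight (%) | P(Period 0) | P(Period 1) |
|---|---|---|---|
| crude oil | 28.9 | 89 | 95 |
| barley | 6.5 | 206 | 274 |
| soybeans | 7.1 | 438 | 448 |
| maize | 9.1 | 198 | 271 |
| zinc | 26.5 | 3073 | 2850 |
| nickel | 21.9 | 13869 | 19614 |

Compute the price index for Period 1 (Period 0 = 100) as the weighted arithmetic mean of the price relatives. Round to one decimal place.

114.8

crude oil: 28.9 × (95/89) = 28.9 × 1.067416 = 30.8483
barley: 6.5 × (274/206) = 6.5 × 1.330097 = 8.6456
soybeans: 7.1 × (448/438) = 7.1 × 1.022831 = 7.2621
maize: 9.1 × (271/198) = 9.1 × 1.368687 = 12.4551
zinc: 26.5 × (2850/3073) = 26.5 × 0.927432 = 24.5770
nickel: 21.9 × (19614/13869) = 21.9 × 1.414233 = 30.9717
Index = Σ wᵢ·(p₁ᵢ/p₀ᵢ) = 30.8483 + 8.6456 + 7.2621 + 12.4551 + 24.5770 + 30.9717 = 114.7598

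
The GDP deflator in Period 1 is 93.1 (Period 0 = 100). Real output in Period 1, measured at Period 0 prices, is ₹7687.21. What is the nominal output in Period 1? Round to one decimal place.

7156.8

Nominal = Real × (Index/100) = 7687.21 × (93.1/100)
        = 7687.21 × 0.931 = 7156.7925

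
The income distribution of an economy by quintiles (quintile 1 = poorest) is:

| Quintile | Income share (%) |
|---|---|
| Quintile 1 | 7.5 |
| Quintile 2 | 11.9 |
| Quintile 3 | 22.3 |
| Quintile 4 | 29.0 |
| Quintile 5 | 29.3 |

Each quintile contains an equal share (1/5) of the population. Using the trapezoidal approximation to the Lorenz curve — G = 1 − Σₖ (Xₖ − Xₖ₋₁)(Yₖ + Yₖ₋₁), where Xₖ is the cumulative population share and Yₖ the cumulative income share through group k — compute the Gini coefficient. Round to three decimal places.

0.243

Cumulative income shares Yₖ: 0.0750, 0.1940, 0.4170, 0.7070, 1.0000
Σ (Xₖ−Xₖ₋₁)(Yₖ+Yₖ₋₁) = (1/5)(0.0750+0.0000) + (1/5)(0.1940+0.0750) + (1/5)(0.4170+0.1940) + (1/5)(0.7070+0.4170) + (1/5)(1.0000+0.7070)
  = 0.0150 + 0.0538 + 0.1222 + 0.2248 + 0.3414 = 0.7572
G = 1 − 0.7572 = 0.2428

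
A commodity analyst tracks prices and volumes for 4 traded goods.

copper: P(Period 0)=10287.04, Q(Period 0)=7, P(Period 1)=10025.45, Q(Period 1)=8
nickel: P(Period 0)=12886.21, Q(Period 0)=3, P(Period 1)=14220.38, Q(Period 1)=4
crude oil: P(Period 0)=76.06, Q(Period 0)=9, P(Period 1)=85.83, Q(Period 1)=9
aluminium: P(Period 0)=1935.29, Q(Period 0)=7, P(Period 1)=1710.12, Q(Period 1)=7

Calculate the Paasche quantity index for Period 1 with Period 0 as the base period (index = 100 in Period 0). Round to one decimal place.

119.3

Paasche quantity index uses current-period prices as weights.
ΣP(Period 1)·Q(Period 1) = 10025.45×8 + 14220.38×4 + 85.83×9 + 1710.12×7 = 80203.6 + 56881.52 + 772.47 + 11970.84 = 149828.43
ΣP(Period 1)·Q(Period 0) = 10025.45×7 + 14220.38×3 + 85.83×9 + 1710.12×7 = 70178.15 + 42661.14 + 772.47 + 11970.84 = 125582.6
Index = 149828.43 / 125582.6 × 100 = 119.3067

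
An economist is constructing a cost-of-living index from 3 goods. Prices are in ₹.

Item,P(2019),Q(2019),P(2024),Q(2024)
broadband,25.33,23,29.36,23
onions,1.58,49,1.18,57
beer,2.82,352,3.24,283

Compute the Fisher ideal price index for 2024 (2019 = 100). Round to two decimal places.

113.10

Laspeyres component (base-period weights):
ΣP(2024)Q(2019) = 29.36×23 + 1.18×49 + 3.24×352 = 675.28 + 57.82 + 1140.48 = 1873.58
ΣP(2019)Q(2019) = 25.33×23 + 1.58×49 + 2.82×352 = 582.59 + 77.42 + 992.64 = 1652.65
L = 1873.58 / 1652.65 × 100 = 113.3682
Paasche component (current-period weights):
ΣP(2024)Q(2024) = 29.36×23 + 1.18×57 + 3.24×283 = 675.28 + 67.26 + 916.92 = 1659.46
ΣP(2019)Q(2024) = 25.33×23 + 1.58×57 + 2.82×283 = 582.59 + 90.06 + 798.06 = 1470.71
P = 1659.46 / 1470.71 × 100 = 112.8339
Fisher = √(L × P) = √(113.3682 × 112.8339) = 113.1008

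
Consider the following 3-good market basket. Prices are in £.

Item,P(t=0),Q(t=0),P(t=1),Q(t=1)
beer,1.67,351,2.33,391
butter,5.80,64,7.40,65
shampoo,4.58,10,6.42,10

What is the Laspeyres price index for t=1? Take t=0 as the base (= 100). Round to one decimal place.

Laspeyres price index uses base-period quantities as weights.
ΣP(t=1)·Q(t=0) = 2.33×351 + 7.40×64 + 6.42×10 = 817.83 + 473.6 + 64.2 = 1355.63
ΣP(t=0)·Q(t=0) = 1.67×351 + 5.80×64 + 4.58×10 = 586.17 + 371.2 + 45.8 = 1003.17
Index = 1355.63 / 1003.17 × 100 = 135.1346

135.1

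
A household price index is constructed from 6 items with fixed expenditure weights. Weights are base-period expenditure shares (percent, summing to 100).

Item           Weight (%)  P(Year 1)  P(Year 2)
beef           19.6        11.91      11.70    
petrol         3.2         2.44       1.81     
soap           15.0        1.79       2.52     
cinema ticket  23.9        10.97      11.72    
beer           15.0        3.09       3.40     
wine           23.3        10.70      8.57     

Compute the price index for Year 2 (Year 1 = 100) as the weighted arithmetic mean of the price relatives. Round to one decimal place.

beef: 19.6 × (11.70/11.91) = 19.6 × 0.982368 = 19.2544
petrol: 3.2 × (1.81/2.44) = 3.2 × 0.741803 = 2.3738
soap: 15.0 × (2.52/1.79) = 15.0 × 1.407821 = 21.1173
cinema ticket: 23.9 × (11.72/10.97) = 23.9 × 1.068368 = 25.5340
beer: 15.0 × (3.40/3.09) = 15.0 × 1.100324 = 16.5049
wine: 23.3 × (8.57/10.70) = 23.3 × 0.800935 = 18.6618
Index = Σ wᵢ·(p₁ᵢ/p₀ᵢ) = 19.2544 + 2.3738 + 21.1173 + 25.5340 + 16.5049 + 18.6618 = 103.4461

103.4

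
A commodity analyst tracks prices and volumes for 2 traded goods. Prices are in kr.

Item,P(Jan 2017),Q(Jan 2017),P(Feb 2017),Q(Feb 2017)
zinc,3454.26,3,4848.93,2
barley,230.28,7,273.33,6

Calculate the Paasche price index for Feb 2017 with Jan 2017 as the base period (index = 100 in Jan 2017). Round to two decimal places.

Paasche price index uses current-period quantities as weights.
ΣP(Feb 2017)·Q(Feb 2017) = 4848.93×2 + 273.33×6 = 9697.86 + 1639.98 = 11337.84
ΣP(Jan 2017)·Q(Feb 2017) = 3454.26×2 + 230.28×6 = 6908.52 + 1381.68 = 8290.2
Index = 11337.84 / 8290.2 × 100 = 136.7620

136.76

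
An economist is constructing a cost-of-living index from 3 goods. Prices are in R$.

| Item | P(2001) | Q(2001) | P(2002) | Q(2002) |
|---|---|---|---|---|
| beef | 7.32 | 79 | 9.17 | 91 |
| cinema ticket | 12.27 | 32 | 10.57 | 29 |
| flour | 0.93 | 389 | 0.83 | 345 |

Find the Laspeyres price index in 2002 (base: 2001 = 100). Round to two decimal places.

103.97

Laspeyres price index uses base-period quantities as weights.
ΣP(2002)·Q(2001) = 9.17×79 + 10.57×32 + 0.83×389 = 724.43 + 338.24 + 322.87 = 1385.54
ΣP(2001)·Q(2001) = 7.32×79 + 12.27×32 + 0.93×389 = 578.28 + 392.64 + 361.77 = 1332.69
Index = 1385.54 / 1332.69 × 100 = 103.9657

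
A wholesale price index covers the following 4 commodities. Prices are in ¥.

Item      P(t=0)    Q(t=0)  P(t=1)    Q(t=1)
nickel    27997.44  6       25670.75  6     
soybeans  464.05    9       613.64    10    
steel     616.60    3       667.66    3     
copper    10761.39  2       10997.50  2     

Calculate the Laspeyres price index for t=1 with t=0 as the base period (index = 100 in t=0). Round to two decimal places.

93.87

Laspeyres price index uses base-period quantities as weights.
ΣP(t=1)·Q(t=0) = 25670.75×6 + 613.64×9 + 667.66×3 + 10997.50×2 = 154024.5 + 5522.76 + 2002.98 + 21995 = 183545.24
ΣP(t=0)·Q(t=0) = 27997.44×6 + 464.05×9 + 616.60×3 + 10761.39×2 = 167984.64 + 4176.45 + 1849.8 + 21522.78 = 195533.67
Index = 183545.24 / 195533.67 × 100 = 93.8689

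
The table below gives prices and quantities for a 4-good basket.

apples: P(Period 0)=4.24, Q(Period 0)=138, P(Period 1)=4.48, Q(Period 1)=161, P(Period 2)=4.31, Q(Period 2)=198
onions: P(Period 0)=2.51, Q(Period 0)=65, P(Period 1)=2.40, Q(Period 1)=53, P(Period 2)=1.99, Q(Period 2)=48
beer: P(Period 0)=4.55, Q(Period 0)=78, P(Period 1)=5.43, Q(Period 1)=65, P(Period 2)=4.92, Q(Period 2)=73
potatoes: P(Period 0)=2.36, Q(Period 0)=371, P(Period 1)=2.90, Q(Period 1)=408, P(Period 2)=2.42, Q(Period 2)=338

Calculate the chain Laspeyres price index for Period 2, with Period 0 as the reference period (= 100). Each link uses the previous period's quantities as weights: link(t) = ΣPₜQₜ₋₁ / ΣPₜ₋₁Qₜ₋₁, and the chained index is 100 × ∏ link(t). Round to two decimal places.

Link Period 0→Period 1:
ΣP(Period 1)Q(Period 0) = 4.48×138 + 2.40×65 + 5.43×78 + 2.90×371 = 618.24 + 156 + 423.54 + 1075.9 = 2273.68
ΣP(Period 0)Q(Period 0) = 4.24×138 + 2.51×65 + 4.55×78 + 2.36×371 = 585.12 + 163.15 + 354.9 + 875.56 = 1978.73
link = 2273.68/1978.73 = 1.149060
Link Period 1→Period 2:
ΣP(Period 2)Q(Period 1) = 4.31×161 + 1.99×53 + 4.92×65 + 2.42×408 = 693.91 + 105.47 + 319.8 + 987.36 = 2106.54
ΣP(Period 1)Q(Period 1) = 4.48×161 + 2.40×53 + 5.43×65 + 2.90×408 = 721.28 + 127.2 + 352.95 + 1183.2 = 2384.63
link = 2106.54/2384.63 = 0.883382
Chained index = 100 × 1.149060 × 0.883382 = 101.5060

101.51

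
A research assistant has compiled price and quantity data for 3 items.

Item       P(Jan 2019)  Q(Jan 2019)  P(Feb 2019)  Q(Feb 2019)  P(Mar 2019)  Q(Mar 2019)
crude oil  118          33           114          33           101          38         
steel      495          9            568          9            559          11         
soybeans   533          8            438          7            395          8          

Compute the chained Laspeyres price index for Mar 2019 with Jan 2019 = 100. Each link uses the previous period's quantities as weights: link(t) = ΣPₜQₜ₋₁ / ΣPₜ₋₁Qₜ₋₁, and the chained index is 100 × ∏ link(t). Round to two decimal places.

91.47

Link Jan 2019→Feb 2019:
ΣP(Feb 2019)Q(Jan 2019) = 114×33 + 568×9 + 438×8 = 3762 + 5112 + 3504 = 12378
ΣP(Jan 2019)Q(Jan 2019) = 118×33 + 495×9 + 533×8 = 3894 + 4455 + 4264 = 12613
link = 12378/12613 = 0.981368
Link Feb 2019→Mar 2019:
ΣP(Mar 2019)Q(Feb 2019) = 101×33 + 559×9 + 395×7 = 3333 + 5031 + 2765 = 11129
ΣP(Feb 2019)Q(Feb 2019) = 114×33 + 568×9 + 438×7 = 3762 + 5112 + 3066 = 11940
link = 11129/11940 = 0.932077
Chained index = 100 × 0.981368 × 0.932077 = 91.4711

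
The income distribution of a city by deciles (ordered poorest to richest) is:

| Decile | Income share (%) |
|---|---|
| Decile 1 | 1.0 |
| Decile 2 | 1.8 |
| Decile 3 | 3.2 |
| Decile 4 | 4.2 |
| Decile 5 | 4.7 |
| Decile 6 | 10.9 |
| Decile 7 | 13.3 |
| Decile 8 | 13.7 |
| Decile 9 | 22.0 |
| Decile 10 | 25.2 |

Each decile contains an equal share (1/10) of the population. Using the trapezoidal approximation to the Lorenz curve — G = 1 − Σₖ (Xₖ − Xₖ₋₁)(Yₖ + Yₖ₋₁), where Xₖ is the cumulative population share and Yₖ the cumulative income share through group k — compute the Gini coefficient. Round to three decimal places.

0.445

Cumulative income shares Yₖ: 0.0100, 0.0280, 0.0600, 0.1020, 0.1490, 0.2580, 0.3910, 0.5280, 0.7480, 1.0000
Σ (Xₖ−Xₖ₋₁)(Yₖ+Yₖ₋₁) = (1/10)(0.0100+0.0000) + (1/10)(0.0280+0.0100) + (1/10)(0.0600+0.0280) + (1/10)(0.1020+0.0600) + (1/10)(0.1490+0.1020) + (1/10)(0.2580+0.1490) + (1/10)(0.3910+0.2580) + (1/10)(0.5280+0.3910) + (1/10)(0.7480+0.5280) + (1/10)(1.0000+0.7480)
  = 0.0010 + 0.0038 + 0.0088 + 0.0162 + 0.0251 + 0.0407 + 0.0649 + 0.0919 + 0.1276 + 0.1748 = 0.5548
G = 1 − 0.5548 = 0.4452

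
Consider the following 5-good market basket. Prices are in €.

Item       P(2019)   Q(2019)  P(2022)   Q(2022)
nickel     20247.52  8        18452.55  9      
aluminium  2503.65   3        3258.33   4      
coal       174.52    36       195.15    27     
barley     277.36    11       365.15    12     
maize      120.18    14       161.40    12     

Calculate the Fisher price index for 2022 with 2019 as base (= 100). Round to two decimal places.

94.55

Laspeyres component (base-period weights):
ΣP(2022)Q(2019) = 18452.55×8 + 3258.33×3 + 195.15×36 + 365.15×11 + 161.40×14 = 147620.4 + 9774.99 + 7025.4 + 4016.65 + 2259.6 = 170697.04
ΣP(2019)Q(2019) = 20247.52×8 + 2503.65×3 + 174.52×36 + 277.36×11 + 120.18×14 = 161980.16 + 7510.95 + 6282.72 + 3050.96 + 1682.52 = 180507.31
L = 170697.04 / 180507.31 × 100 = 94.5652
Paasche component (current-period weights):
ΣP(2022)Q(2022) = 18452.55×9 + 3258.33×4 + 195.15×27 + 365.15×12 + 161.40×12 = 166072.95 + 13033.32 + 5269.05 + 4381.8 + 1936.8 = 190693.92
ΣP(2019)Q(2022) = 20247.52×9 + 2503.65×4 + 174.52×27 + 277.36×12 + 120.18×12 = 182227.68 + 10014.6 + 4712.04 + 3328.32 + 1442.16 = 201724.8
P = 190693.92 / 201724.8 × 100 = 94.5317
Fisher = √(L × P) = √(94.5652 × 94.5317) = 94.5484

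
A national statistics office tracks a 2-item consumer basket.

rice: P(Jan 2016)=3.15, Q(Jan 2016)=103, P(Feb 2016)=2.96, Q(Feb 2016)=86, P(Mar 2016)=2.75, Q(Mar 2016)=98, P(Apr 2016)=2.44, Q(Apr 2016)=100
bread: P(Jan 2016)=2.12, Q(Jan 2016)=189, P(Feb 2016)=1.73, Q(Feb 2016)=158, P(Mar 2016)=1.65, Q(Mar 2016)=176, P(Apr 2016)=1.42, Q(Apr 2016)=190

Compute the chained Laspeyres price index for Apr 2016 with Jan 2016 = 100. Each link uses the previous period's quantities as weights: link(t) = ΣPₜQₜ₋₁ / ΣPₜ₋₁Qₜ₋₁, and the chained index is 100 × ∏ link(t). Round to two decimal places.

71.68

Link Jan 2016→Feb 2016:
ΣP(Feb 2016)Q(Jan 2016) = 2.96×103 + 1.73×189 = 304.88 + 326.97 = 631.85
ΣP(Jan 2016)Q(Jan 2016) = 3.15×103 + 2.12×189 = 324.45 + 400.68 = 725.13
link = 631.85/725.13 = 0.871361
Link Feb 2016→Mar 2016:
ΣP(Mar 2016)Q(Feb 2016) = 2.75×86 + 1.65×158 = 236.5 + 260.7 = 497.2
ΣP(Feb 2016)Q(Feb 2016) = 2.96×86 + 1.73×158 = 254.56 + 273.34 = 527.9
link = 497.2/527.9 = 0.941845
Link Mar 2016→Apr 2016:
ΣP(Apr 2016)Q(Mar 2016) = 2.44×98 + 1.42×176 = 239.12 + 249.92 = 489.04
ΣP(Mar 2016)Q(Mar 2016) = 2.75×98 + 1.65×176 = 269.5 + 290.4 = 559.9
link = 489.04/559.9 = 0.873442
Chained index = 100 × 0.871361 × 0.941845 × 0.873442 = 71.6822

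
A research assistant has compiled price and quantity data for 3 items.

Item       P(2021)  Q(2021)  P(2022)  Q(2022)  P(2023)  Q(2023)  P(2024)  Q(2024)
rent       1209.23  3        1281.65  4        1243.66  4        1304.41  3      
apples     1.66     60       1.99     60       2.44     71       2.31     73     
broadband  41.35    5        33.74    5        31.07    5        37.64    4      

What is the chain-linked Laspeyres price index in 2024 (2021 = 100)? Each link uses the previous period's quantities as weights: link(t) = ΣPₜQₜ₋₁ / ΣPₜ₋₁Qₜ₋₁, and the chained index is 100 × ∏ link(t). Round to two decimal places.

Link 2021→2022:
ΣP(2022)Q(2021) = 1281.65×3 + 1.99×60 + 33.74×5 = 3844.95 + 119.4 + 168.7 = 4133.05
ΣP(2021)Q(2021) = 1209.23×3 + 1.66×60 + 41.35×5 = 3627.69 + 99.6 + 206.75 = 3934.04
link = 4133.05/3934.04 = 1.050587
Link 2022→2023:
ΣP(2023)Q(2022) = 1243.66×4 + 2.44×60 + 31.07×5 = 4974.64 + 146.4 + 155.35 = 5276.39
ΣP(2022)Q(2022) = 1281.65×4 + 1.99×60 + 33.74×5 = 5126.6 + 119.4 + 168.7 = 5414.7
link = 5276.39/5414.7 = 0.974457
Link 2023→2024:
ΣP(2024)Q(2023) = 1304.41×4 + 2.31×71 + 37.64×5 = 5217.64 + 164.01 + 188.2 = 5569.85
ΣP(2023)Q(2023) = 1243.66×4 + 2.44×71 + 31.07×5 = 4974.64 + 173.24 + 155.35 = 5303.23
link = 5569.85/5303.23 = 1.050275
Chained index = 100 × 1.050587 × 0.974457 × 1.050275 = 107.5220

107.52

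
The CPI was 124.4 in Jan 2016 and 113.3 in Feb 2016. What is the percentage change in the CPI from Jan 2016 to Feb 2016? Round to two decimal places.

Change = (113.3 − 124.4) / 124.4 × 100
       = -11.1 / 124.4 × 100 = -8.9228%

-8.92%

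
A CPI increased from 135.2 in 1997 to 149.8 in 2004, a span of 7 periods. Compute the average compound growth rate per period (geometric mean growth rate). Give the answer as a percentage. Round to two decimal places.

Growth factor = (149.8/135.2)^(1/7) = (1.107988)^(1/7) = 1.014757
Growth rate = 1.014757 − 1 = 0.014757 = 1.4757%

1.48%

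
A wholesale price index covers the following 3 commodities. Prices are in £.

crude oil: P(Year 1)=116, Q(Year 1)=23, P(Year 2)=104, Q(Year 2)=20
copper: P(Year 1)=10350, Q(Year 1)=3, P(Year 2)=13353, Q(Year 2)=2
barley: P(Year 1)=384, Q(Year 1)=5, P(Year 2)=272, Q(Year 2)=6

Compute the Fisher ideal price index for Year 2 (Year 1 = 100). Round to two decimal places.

121.52

Laspeyres component (base-period weights):
ΣP(Year 2)Q(Year 1) = 104×23 + 13353×3 + 272×5 = 2392 + 40059 + 1360 = 43811
ΣP(Year 1)Q(Year 1) = 116×23 + 10350×3 + 384×5 = 2668 + 31050 + 1920 = 35638
L = 43811 / 35638 × 100 = 122.9334
Paasche component (current-period weights):
ΣP(Year 2)Q(Year 2) = 104×20 + 13353×2 + 272×6 = 2080 + 26706 + 1632 = 30418
ΣP(Year 1)Q(Year 2) = 116×20 + 10350×2 + 384×6 = 2320 + 20700 + 2304 = 25324
P = 30418 / 25324 × 100 = 120.1153
Fisher = √(L × P) = √(122.9334 × 120.1153) = 121.5162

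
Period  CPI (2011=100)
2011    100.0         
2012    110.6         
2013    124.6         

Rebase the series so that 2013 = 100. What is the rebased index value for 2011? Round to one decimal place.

Rebased(2011) = 100.0 / 124.6 × 100 = 80.2568

80.3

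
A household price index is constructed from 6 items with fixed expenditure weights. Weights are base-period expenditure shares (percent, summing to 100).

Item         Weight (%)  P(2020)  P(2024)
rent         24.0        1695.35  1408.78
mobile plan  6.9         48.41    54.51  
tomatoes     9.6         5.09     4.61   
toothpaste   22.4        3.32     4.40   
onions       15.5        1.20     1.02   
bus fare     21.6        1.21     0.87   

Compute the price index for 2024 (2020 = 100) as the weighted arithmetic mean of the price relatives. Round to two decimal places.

94.80

rent: 24.0 × (1408.78/1695.35) = 24.0 × 0.830967 = 19.9432
mobile plan: 6.9 × (54.51/48.41) = 6.9 × 1.126007 = 7.7694
tomatoes: 9.6 × (4.61/5.09) = 9.6 × 0.905697 = 8.6947
toothpaste: 22.4 × (4.40/3.32) = 22.4 × 1.325301 = 29.6867
onions: 15.5 × (1.02/1.20) = 15.5 × 0.850000 = 13.1750
bus fare: 21.6 × (0.87/1.21) = 21.6 × 0.719008 = 15.5306
Index = Σ wᵢ·(p₁ᵢ/p₀ᵢ) = 19.9432 + 7.7694 + 8.6947 + 29.6867 + 13.1750 + 15.5306 = 94.7997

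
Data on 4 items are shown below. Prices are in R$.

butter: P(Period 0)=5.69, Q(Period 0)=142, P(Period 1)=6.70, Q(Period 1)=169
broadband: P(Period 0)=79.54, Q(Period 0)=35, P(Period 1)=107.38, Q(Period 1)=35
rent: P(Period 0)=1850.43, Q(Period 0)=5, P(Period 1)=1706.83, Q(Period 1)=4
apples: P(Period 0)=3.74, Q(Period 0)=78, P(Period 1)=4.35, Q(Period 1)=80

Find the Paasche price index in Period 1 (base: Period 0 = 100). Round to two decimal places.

105.41

Paasche price index uses current-period quantities as weights.
ΣP(Period 1)·Q(Period 1) = 6.70×169 + 107.38×35 + 1706.83×4 + 4.35×80 = 1132.3 + 3758.3 + 6827.32 + 348 = 12065.92
ΣP(Period 0)·Q(Period 1) = 5.69×169 + 79.54×35 + 1850.43×4 + 3.74×80 = 961.61 + 2783.9 + 7401.72 + 299.2 = 11446.43
Index = 12065.92 / 11446.43 × 100 = 105.4121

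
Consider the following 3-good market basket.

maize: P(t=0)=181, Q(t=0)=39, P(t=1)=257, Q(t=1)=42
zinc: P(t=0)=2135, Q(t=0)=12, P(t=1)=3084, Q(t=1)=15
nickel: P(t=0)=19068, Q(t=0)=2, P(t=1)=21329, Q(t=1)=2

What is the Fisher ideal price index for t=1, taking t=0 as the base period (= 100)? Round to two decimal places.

127.44

Laspeyres component (base-period weights):
ΣP(t=1)Q(t=0) = 257×39 + 3084×12 + 21329×2 = 10023 + 37008 + 42658 = 89689
ΣP(t=0)Q(t=0) = 181×39 + 2135×12 + 19068×2 = 7059 + 25620 + 38136 = 70815
L = 89689 / 70815 × 100 = 126.6525
Paasche component (current-period weights):
ΣP(t=1)Q(t=1) = 257×42 + 3084×15 + 21329×2 = 10794 + 46260 + 42658 = 99712
ΣP(t=0)Q(t=1) = 181×42 + 2135×15 + 19068×2 = 7602 + 32025 + 38136 = 77763
P = 99712 / 77763 × 100 = 128.2255
Fisher = √(L × P) = √(126.6525 × 128.2255) = 127.4366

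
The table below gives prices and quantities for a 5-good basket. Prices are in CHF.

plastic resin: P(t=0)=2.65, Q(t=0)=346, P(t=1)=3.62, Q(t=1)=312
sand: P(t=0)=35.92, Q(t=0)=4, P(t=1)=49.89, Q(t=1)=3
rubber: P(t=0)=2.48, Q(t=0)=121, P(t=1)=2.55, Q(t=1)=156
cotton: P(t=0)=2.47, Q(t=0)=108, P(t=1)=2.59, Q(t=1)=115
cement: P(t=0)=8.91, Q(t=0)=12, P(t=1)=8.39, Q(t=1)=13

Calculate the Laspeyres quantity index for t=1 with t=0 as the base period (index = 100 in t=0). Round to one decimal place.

99.2

Laspeyres quantity index uses base-period prices as weights.
ΣP(t=0)·Q(t=1) = 2.65×312 + 35.92×3 + 2.48×156 + 2.47×115 + 8.91×13 = 826.8 + 107.76 + 386.88 + 284.05 + 115.83 = 1721.32
ΣP(t=0)·Q(t=0) = 2.65×346 + 35.92×4 + 2.48×121 + 2.47×108 + 8.91×12 = 916.9 + 143.68 + 300.08 + 266.76 + 106.92 = 1734.34
Index = 1721.32 / 1734.34 × 100 = 99.2493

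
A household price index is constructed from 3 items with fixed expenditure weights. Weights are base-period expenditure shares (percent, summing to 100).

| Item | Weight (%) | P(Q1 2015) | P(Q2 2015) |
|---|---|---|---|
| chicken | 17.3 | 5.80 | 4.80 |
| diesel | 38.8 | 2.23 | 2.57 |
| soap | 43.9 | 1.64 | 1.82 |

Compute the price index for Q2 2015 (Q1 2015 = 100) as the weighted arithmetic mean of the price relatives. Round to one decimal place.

chicken: 17.3 × (4.80/5.80) = 17.3 × 0.827586 = 14.3172
diesel: 38.8 × (2.57/2.23) = 38.8 × 1.152466 = 44.7157
soap: 43.9 × (1.82/1.64) = 43.9 × 1.109756 = 48.7183
Index = Σ wᵢ·(p₁ᵢ/p₀ᵢ) = 14.3172 + 44.7157 + 48.7183 = 107.7512

107.8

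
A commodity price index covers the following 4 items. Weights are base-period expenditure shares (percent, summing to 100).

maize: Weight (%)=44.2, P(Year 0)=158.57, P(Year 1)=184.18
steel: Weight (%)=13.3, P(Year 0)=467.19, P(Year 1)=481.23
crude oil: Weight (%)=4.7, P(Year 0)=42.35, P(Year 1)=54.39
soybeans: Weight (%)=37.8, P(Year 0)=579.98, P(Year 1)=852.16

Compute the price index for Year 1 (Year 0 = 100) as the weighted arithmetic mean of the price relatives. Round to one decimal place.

maize: 44.2 × (184.18/158.57) = 44.2 × 1.161506 = 51.3386
steel: 13.3 × (481.23/467.19) = 13.3 × 1.030052 = 13.6997
crude oil: 4.7 × (54.39/42.35) = 4.7 × 1.284298 = 6.0362
soybeans: 37.8 × (852.16/579.98) = 37.8 × 1.469292 = 55.5392
Index = Σ wᵢ·(p₁ᵢ/p₀ᵢ) = 51.3386 + 13.6997 + 6.0362 + 55.5392 = 126.6137

126.6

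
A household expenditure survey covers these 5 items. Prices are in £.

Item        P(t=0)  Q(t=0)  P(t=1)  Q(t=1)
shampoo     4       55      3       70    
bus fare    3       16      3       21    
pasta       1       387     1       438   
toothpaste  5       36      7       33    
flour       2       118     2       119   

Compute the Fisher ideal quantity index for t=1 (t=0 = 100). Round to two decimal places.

109.50

Laspeyres component (base-period weights):
ΣP(t=0)Q(t=1) = 4×70 + 3×21 + 1×438 + 5×33 + 2×119 = 280 + 63 + 438 + 165 + 238 = 1184
ΣP(t=0)Q(t=0) = 4×55 + 3×16 + 1×387 + 5×36 + 2×118 = 220 + 48 + 387 + 180 + 236 = 1071
L = 1184 / 1071 × 100 = 110.5509
Paasche component (current-period weights):
ΣP(t=1)Q(t=1) = 3×70 + 3×21 + 1×438 + 7×33 + 2×119 = 210 + 63 + 438 + 231 + 238 = 1180
ΣP(t=1)Q(t=0) = 3×55 + 3×16 + 1×387 + 7×36 + 2×118 = 165 + 48 + 387 + 252 + 236 = 1088
P = 1180 / 1088 × 100 = 108.4559
Fisher = √(L × P) = √(110.5509 × 108.4559) = 109.4984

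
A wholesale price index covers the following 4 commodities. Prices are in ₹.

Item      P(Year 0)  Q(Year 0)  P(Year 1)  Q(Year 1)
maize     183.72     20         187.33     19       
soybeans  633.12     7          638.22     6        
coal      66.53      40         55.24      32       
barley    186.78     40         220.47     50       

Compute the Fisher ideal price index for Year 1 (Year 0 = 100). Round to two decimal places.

106.54

Laspeyres component (base-period weights):
ΣP(Year 1)Q(Year 0) = 187.33×20 + 638.22×7 + 55.24×40 + 220.47×40 = 3746.6 + 4467.54 + 2209.6 + 8818.8 = 19242.54
ΣP(Year 0)Q(Year 0) = 183.72×20 + 633.12×7 + 66.53×40 + 186.78×40 = 3674.4 + 4431.84 + 2661.2 + 7471.2 = 18238.64
L = 19242.54 / 18238.64 × 100 = 105.5042
Paasche component (current-period weights):
ΣP(Year 1)Q(Year 1) = 187.33×19 + 638.22×6 + 55.24×32 + 220.47×50 = 3559.27 + 3829.32 + 1767.68 + 11023.5 = 20179.77
ΣP(Year 0)Q(Year 1) = 183.72×19 + 633.12×6 + 66.53×32 + 186.78×50 = 3490.68 + 3798.72 + 2128.96 + 9339 = 18757.36
P = 20179.77 / 18757.36 × 100 = 107.5832
Fisher = √(L × P) = √(105.5042 × 107.5832) = 106.5387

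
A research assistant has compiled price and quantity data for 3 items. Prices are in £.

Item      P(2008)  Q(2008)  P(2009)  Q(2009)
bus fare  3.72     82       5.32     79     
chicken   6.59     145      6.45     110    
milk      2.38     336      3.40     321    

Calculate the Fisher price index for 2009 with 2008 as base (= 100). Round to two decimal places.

123.30

Laspeyres component (base-period weights):
ΣP(2009)Q(2008) = 5.32×82 + 6.45×145 + 3.40×336 = 436.24 + 935.25 + 1142.4 = 2513.89
ΣP(2008)Q(2008) = 3.72×82 + 6.59×145 + 2.38×336 = 305.04 + 955.55 + 799.68 = 2060.27
L = 2513.89 / 2060.27 × 100 = 122.0175
Paasche component (current-period weights):
ΣP(2009)Q(2009) = 5.32×79 + 6.45×110 + 3.40×321 = 420.28 + 709.5 + 1091.4 = 2221.18
ΣP(2008)Q(2009) = 3.72×79 + 6.59×110 + 2.38×321 = 293.88 + 724.9 + 763.98 = 1782.76
P = 2221.18 / 1782.76 × 100 = 124.5922
Fisher = √(L × P) = √(122.0175 × 124.5922) = 123.2981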